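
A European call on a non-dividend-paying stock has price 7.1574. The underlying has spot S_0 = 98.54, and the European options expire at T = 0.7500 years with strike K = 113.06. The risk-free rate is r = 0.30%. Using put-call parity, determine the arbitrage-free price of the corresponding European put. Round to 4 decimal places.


Put-call parity: C - P = S_0 * exp(-qT) - K * exp(-rT).
S_0 * exp(-qT) = 98.5400 * 1.00000000 = 98.54000000
K * exp(-rT) = 113.0600 * 0.99775253 = 112.80590097
P = C - S*exp(-qT) + K*exp(-rT)
P = 7.1574 - 98.54000000 + 112.80590097 = 21.4233

Answer: Put price = 21.4233


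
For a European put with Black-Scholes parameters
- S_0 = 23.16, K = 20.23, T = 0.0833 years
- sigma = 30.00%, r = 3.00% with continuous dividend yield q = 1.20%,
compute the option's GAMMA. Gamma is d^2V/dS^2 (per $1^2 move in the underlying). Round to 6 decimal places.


d1 = 1.6227700819; d2 = 1.5361848637
phi(d1) = 0.1069247565; exp(-qT) = 0.9990008994; exp(-rT) = 0.9975041199
Gamma = exp(-qT) * phi(d1) / (S * sigma * sqrt(T)) = 0.9990008994 * 0.1069247565 / (23.1600 * 0.3000 * 0.2886173938) = 0.053267

Answer: Gamma = 0.053267


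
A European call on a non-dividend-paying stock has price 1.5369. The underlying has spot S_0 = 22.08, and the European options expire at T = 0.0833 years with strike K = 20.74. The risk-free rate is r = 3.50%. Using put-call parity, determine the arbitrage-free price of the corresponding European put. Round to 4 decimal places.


Answer: Put price = 0.1365

Derivation:
Put-call parity: C - P = S_0 * exp(-qT) - K * exp(-rT).
S_0 * exp(-qT) = 22.0800 * 1.00000000 = 22.08000000
K * exp(-rT) = 20.7400 * 0.99708875 = 20.67962059
P = C - S*exp(-qT) + K*exp(-rT)
P = 1.5369 - 22.08000000 + 20.67962059 = 0.1365


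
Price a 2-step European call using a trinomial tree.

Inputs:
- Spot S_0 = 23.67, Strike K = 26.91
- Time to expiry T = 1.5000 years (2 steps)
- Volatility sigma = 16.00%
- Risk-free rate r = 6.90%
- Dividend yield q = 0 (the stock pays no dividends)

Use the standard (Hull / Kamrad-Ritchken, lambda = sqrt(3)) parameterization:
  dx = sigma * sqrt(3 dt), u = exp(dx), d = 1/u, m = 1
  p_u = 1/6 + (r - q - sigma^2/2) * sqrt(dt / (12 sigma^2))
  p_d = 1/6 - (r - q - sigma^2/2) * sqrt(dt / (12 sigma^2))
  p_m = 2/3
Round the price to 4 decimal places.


Answer: Price = V(0,0) = 1.6354

Derivation:
dt = T/N = 0.750000; dx = sigma*sqrt(3*dt) = 0.240000
u = exp(dx) = 1.271249; d = 1/u = 0.786628
p_u = 0.254479, p_m = 0.666667, p_d = 0.078854
Discount per step: exp(-r*dt) = 0.949566
Stock lattice S(k, j) with j the centered position index:
  k=0: S(0,+0) = 23.6700
  k=1: S(1,-1) = 18.6195; S(1,+0) = 23.6700; S(1,+1) = 30.0905
  k=2: S(2,-2) = 14.6466; S(2,-1) = 18.6195; S(2,+0) = 23.6700; S(2,+1) = 30.0905; S(2,+2) = 38.2525
Terminal payoffs V(N, j) = max(S_T - K, 0):
  V(2,-2) = 0.000000; V(2,-1) = 0.000000; V(2,+0) = 0.000000; V(2,+1) = 3.180467; V(2,+2) = 11.342481
Backward induction: V(k, j) = exp(-r*dt) * [p_u * V(k+1, j+1) + p_m * V(k+1, j) + p_d * V(k+1, j-1)]
  V(1,-1) = exp(-r*dt) * [p_u*0.000000 + p_m*0.000000 + p_d*0.000000] = 0.000000
  V(1,+0) = exp(-r*dt) * [p_u*3.180467 + p_m*0.000000 + p_d*0.000000] = 0.768543
  V(1,+1) = exp(-r*dt) * [p_u*11.342481 + p_m*3.180467 + p_d*0.000000] = 4.754228
  V(0,+0) = exp(-r*dt) * [p_u*4.754228 + p_m*0.768543 + p_d*0.000000] = 1.635357


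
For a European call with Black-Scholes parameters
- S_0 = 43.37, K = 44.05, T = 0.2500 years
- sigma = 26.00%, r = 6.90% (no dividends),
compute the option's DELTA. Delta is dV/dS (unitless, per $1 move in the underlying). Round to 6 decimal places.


Answer: Delta = 0.531094

Derivation:
d1 = 0.0780200420; d2 = -0.0519799580
phi(d1) = 0.3977299201; exp(-qT) = 1.0000000000; exp(-rT) = 0.9828979294
N(d1) = 0.5310939448
Delta = exp(-qT) * N(d1) = 1.0000000000 * 0.5310939448 = 0.531094


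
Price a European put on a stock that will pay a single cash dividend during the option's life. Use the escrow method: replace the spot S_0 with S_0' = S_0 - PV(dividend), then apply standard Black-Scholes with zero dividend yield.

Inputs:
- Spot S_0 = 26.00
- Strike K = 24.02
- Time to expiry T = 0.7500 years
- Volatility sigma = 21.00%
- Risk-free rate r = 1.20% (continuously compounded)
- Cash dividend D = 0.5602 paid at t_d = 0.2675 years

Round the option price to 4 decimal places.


Answer: Price = 1.0832

Derivation:
PV(D) = D * exp(-r * t_d) = 0.5602 * 0.99679515 = 0.55840464
S_0' = S_0 - PV(D) = 26.0000 - 0.55840464 = 25.44159536
d1 = (ln(S_0'/K) + (r + sigma^2/2)*T) / (sigma*sqrt(T)) = 0.45658031
d2 = d1 - sigma*sqrt(T) = 0.27471497
exp(-rT) = 0.99104038
N(-d1) = 0.32398637; N(-d2) = 0.39176761
P = K * exp(-rT) * N(-d2) - S_0' * N(-d1) = 24.0200 * 0.99104038 * 0.39176761 - 25.44159536 * 0.32398637 = 1.0832


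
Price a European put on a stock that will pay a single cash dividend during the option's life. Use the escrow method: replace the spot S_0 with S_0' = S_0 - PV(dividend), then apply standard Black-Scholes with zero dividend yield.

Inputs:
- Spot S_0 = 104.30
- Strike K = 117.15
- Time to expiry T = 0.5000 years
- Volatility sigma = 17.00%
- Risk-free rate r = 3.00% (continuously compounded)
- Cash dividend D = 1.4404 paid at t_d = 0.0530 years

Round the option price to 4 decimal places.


Answer: Price = 13.7256

Derivation:
PV(D) = D * exp(-r * t_d) = 1.4404 * 0.99841126 = 1.43811158
S_0' = S_0 - PV(D) = 104.3000 - 1.43811158 = 102.86188842
d1 = (ln(S_0'/K) + (r + sigma^2/2)*T) / (sigma*sqrt(T)) = -0.89713520
d2 = d1 - sigma*sqrt(T) = -1.01734336
exp(-rT) = 0.98511194
N(-d1) = 0.81517661; N(-d2) = 0.84550494
P = K * exp(-rT) * N(-d2) - S_0' * N(-d1) = 117.1500 * 0.98511194 * 0.84550494 - 102.86188842 * 0.81517661 = 13.7256


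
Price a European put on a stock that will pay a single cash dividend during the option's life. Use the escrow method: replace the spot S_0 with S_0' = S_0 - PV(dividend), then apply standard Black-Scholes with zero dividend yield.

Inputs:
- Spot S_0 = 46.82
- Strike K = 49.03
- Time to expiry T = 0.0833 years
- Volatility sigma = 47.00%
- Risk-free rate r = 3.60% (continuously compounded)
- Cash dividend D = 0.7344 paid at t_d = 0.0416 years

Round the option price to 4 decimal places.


PV(D) = D * exp(-r * t_d) = 0.7344 * 0.99850352 = 0.73330099
S_0' = S_0 - PV(D) = 46.8200 - 0.73330099 = 46.08669901
d1 = (ln(S_0'/K) + (r + sigma^2/2)*T) / (sigma*sqrt(T)) = -0.36644764
d2 = d1 - sigma*sqrt(T) = -0.50209782
exp(-rT) = 0.99700569
N(-d1) = 0.64298446; N(-d2) = 0.69220064
P = K * exp(-rT) * N(-d2) - S_0' * N(-d1) = 49.0300 * 0.99700569 * 0.69220064 - 46.08669901 * 0.64298446 = 4.2039

Answer: Price = 4.2039


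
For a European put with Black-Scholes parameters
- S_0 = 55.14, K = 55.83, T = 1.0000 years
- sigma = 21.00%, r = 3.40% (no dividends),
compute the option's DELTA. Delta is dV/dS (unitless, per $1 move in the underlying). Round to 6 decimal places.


d1 = 0.2076859346; d2 = -0.0023140654
phi(d1) = 0.3904305178; exp(-qT) = 1.0000000000; exp(-rT) = 0.9665715046
N(-d1) = 0.4177371004
Delta = -exp(-qT) * N(-d1) = -1.0000000000 * 0.4177371004 = -0.417737

Answer: Delta = -0.417737


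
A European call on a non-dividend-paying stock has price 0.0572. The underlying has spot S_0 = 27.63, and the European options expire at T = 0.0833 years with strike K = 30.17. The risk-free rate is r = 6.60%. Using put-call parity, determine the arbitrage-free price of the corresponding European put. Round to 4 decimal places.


Answer: Put price = 2.4318

Derivation:
Put-call parity: C - P = S_0 * exp(-qT) - K * exp(-rT).
S_0 * exp(-qT) = 27.6300 * 1.00000000 = 27.63000000
K * exp(-rT) = 30.1700 * 0.99451729 = 30.00458650
P = C - S*exp(-qT) + K*exp(-rT)
P = 0.0572 - 27.63000000 + 30.00458650 = 2.4318


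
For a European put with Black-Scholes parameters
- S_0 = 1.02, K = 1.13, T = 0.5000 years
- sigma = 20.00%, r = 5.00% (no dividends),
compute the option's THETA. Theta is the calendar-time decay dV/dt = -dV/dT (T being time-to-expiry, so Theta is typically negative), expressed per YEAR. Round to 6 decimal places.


Answer: Theta = -0.011043

Derivation:
d1 = -0.4766960749; d2 = -0.6181174312
phi(d1) = 0.3560948656; exp(-qT) = 1.0000000000; exp(-rT) = 0.9753099120
Theta = -S*exp(-qT)*phi(d1)*sigma/(2*sqrt(T)) + r*K*exp(-rT)*N(-d2) - q*S*exp(-qT)*N(-d1)
N(-d1) = 0.6832107209; N(-d2) = 0.7317510336; sqrt(T) = 0.7071067812
Term 1 = -1.0200 * 1.0000000000 * 0.3560948656 * 0.2000 / (2 * 0.7071067812) = -0.0513666072
Term 2 = 0.0500 * 1.1300 * 0.9753099120 * 0.7317510336 = 0.0403231480
Term 3 = 0 (no dividend yield, q = 0)
Theta = -0.0513666072 + (0.0403231480) + (0.0000000000) = -0.011043


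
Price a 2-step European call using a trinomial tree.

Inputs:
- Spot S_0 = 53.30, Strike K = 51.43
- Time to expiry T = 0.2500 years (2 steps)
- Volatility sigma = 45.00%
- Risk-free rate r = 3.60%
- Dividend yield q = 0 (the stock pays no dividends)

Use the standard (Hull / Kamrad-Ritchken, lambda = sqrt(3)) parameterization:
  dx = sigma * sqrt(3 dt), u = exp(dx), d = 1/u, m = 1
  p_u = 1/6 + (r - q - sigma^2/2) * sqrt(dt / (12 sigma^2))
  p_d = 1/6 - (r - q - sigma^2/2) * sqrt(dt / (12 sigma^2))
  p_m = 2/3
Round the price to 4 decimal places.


Answer: Price = V(0,0) = 5.6331

Derivation:
dt = T/N = 0.125000; dx = sigma*sqrt(3*dt) = 0.275568
u = exp(dx) = 1.317278; d = 1/u = 0.759141
p_u = 0.151868, p_m = 0.666667, p_d = 0.181466
Discount per step: exp(-r*dt) = 0.995510
Stock lattice S(k, j) with j the centered position index:
  k=0: S(0,+0) = 53.3000
  k=1: S(1,-1) = 40.4622; S(1,+0) = 53.3000; S(1,+1) = 70.2109
  k=2: S(2,-2) = 30.7165; S(2,-1) = 40.4622; S(2,+0) = 53.3000; S(2,+1) = 70.2109; S(2,+2) = 92.4873
Terminal payoffs V(N, j) = max(S_T - K, 0):
  V(2,-2) = 0.000000; V(2,-1) = 0.000000; V(2,+0) = 1.870000; V(2,+1) = 18.780925; V(2,+2) = 41.057317
Backward induction: V(k, j) = exp(-r*dt) * [p_u * V(k+1, j+1) + p_m * V(k+1, j) + p_d * V(k+1, j-1)]
  V(1,-1) = exp(-r*dt) * [p_u*1.870000 + p_m*0.000000 + p_d*0.000000] = 0.282717
  V(1,+0) = exp(-r*dt) * [p_u*18.780925 + p_m*1.870000 + p_d*0.000000] = 4.080478
  V(1,+1) = exp(-r*dt) * [p_u*41.057317 + p_m*18.780925 + p_d*1.870000] = 19.009501
  V(0,+0) = exp(-r*dt) * [p_u*19.009501 + p_m*4.080478 + p_d*0.282717] = 5.633145


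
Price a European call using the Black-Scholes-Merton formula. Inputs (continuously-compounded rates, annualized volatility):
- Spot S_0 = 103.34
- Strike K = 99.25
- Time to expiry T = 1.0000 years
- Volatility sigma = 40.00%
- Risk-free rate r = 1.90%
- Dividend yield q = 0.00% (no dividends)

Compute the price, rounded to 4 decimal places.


Answer: Price = 19.0608

Derivation:
d1 = (ln(S/K) + (r - q + 0.5*sigma^2) * T) / (sigma * sqrt(T)) = 0.34845651
d2 = d1 - sigma * sqrt(T) = -0.05154349
exp(-rT) = 0.98117936; exp(-qT) = 1.00000000
C = S_0 * exp(-qT) * N(d1) - K * exp(-rT) * N(d2)
N(d1) = 0.63625131; N(d2) = 0.47944622
C = 103.3400 * 1.00000000 * 0.63625131 - 99.2500 * 0.98117936 * 0.47944622 = 19.0608


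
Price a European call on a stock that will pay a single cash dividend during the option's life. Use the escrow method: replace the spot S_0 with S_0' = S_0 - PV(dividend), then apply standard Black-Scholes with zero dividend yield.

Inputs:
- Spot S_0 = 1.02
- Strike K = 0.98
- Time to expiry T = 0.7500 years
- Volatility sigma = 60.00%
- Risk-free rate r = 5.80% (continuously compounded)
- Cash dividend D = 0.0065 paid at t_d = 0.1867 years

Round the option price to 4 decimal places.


PV(D) = D * exp(-r * t_d) = 0.0065 * 0.98922982 = 0.00642999
S_0' = S_0 - PV(D) = 1.0200 - 0.00642999 = 1.01357001
d1 = (ln(S_0'/K) + (r + sigma^2/2)*T) / (sigma*sqrt(T)) = 0.40834342
d2 = d1 - sigma*sqrt(T) = -0.11127182
exp(-rT) = 0.95743255
N(d1) = 0.65848922; N(d2) = 0.45570040
C = S_0' * N(d1) - K * exp(-rT) * N(d2) = 1.01357001 * 0.65848922 - 0.9800 * 0.95743255 * 0.45570040 = 0.2398

Answer: Price = 0.2398


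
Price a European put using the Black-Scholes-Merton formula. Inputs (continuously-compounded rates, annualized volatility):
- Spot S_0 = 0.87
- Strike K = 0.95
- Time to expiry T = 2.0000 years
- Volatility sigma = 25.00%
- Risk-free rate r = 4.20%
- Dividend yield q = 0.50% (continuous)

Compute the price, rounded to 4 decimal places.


d1 = (ln(S/K) + (r - q + 0.5*sigma^2) * T) / (sigma * sqrt(T)) = 0.13726704
d2 = d1 - sigma * sqrt(T) = -0.21628635
exp(-rT) = 0.91943126; exp(-qT) = 0.99004983
P = K * exp(-rT) * N(-d2) - S_0 * exp(-qT) * N(-d1)
N(-d1) = 0.44540986; N(-d2) = 0.58561773
P = 0.9500 * 0.91943126 * 0.58561773 - 0.8700 * 0.99004983 * 0.44540986 = 0.1279

Answer: Price = 0.1279


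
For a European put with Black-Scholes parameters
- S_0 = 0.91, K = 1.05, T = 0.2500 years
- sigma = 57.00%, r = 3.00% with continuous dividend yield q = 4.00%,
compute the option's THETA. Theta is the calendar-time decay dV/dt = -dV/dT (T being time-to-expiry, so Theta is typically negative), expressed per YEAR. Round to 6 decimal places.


Answer: Theta = -0.191393

Derivation:
d1 = -0.3683801531; d2 = -0.6533801531
phi(d1) = 0.3727711816; exp(-qT) = 0.9900498337; exp(-rT) = 0.9925280548
Theta = -S*exp(-qT)*phi(d1)*sigma/(2*sqrt(T)) + r*K*exp(-rT)*N(-d2) - q*S*exp(-qT)*N(-d1)
N(-d1) = 0.6437051030; N(-d2) = 0.7432443847; sqrt(T) = 0.5000000000
Term 1 = -0.9100 * 0.9900498337 * 0.3727711816 * 0.5700 / (2 * 0.5000000000) = -0.1914324834
Term 2 = 0.0300 * 1.0500 * 0.9925280548 * 0.7432443847 = 0.0232372635
Term 3 = -0.0400 * 0.9100 * 0.9900498337 * 0.6437051030 = -0.0231977247
Theta = -0.1914324834 + (0.0232372635) + (-0.0231977247) = -0.191393


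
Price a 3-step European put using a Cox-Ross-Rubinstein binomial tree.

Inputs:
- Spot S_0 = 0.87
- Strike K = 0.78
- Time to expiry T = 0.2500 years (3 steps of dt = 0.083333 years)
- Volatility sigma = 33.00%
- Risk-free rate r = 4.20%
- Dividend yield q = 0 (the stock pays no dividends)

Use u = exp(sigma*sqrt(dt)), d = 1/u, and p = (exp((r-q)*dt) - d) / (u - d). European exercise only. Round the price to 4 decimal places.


dt = T/N = 0.083333
u = exp(sigma*sqrt(dt)) = 1.099948; d = 1/u = 0.909134
p = (exp((r-q)*dt) - d) / (u - d) = 0.494577
Discount per step: exp(-r*dt) = 0.996506
Stock lattice S(k, i) with i counting down-moves:
  k=0: S(0,0) = 0.8700
  k=1: S(1,0) = 0.9570; S(1,1) = 0.7909
  k=2: S(2,0) = 1.0526; S(2,1) = 0.8700; S(2,2) = 0.7191
  k=3: S(3,0) = 1.1578; S(3,1) = 0.9570; S(3,2) = 0.7909; S(3,3) = 0.6537
Terminal payoffs V(N, i) = max(K - S_T, 0):
  V(3,0) = 0.000000; V(3,1) = 0.000000; V(3,2) = 0.000000; V(3,3) = 0.126263
Backward induction: V(k, i) = exp(-r*dt) * [p * V(k+1, i) + (1-p) * V(k+1, i+1)].
  V(2,0) = exp(-r*dt) * [p*0.000000 + (1-p)*0.000000] = 0.000000
  V(2,1) = exp(-r*dt) * [p*0.000000 + (1-p)*0.000000] = 0.000000
  V(2,2) = exp(-r*dt) * [p*0.000000 + (1-p)*0.126263] = 0.063593
  V(1,0) = exp(-r*dt) * [p*0.000000 + (1-p)*0.000000] = 0.000000
  V(1,1) = exp(-r*dt) * [p*0.000000 + (1-p)*0.063593] = 0.032029
  V(0,0) = exp(-r*dt) * [p*0.000000 + (1-p)*0.032029] = 0.016132

Answer: Price = V(0,0) = 0.0161


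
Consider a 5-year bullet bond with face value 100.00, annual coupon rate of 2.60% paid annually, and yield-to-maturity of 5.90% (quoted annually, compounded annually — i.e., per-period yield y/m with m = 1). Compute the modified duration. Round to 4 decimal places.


Coupon per period c = face * coupon_rate / m = 2.600000
Periods per year m = 1; per-period yield y/m = 0.059000
Number of cashflows N = 5
Cashflows (t years, CF_t, discount factor 1/(1+y/m)^(m*t), PV):
  t = 1.0000: CF_t = 2.600000, DF = 0.944287, PV = 2.455146
  t = 2.0000: CF_t = 2.600000, DF = 0.891678, PV = 2.318363
  t = 3.0000: CF_t = 2.600000, DF = 0.842000, PV = 2.189200
  t = 4.0000: CF_t = 2.600000, DF = 0.795090, PV = 2.067233
  t = 5.0000: CF_t = 102.600000, DF = 0.750793, PV = 77.031359
Price P = sum_t PV_t = 86.061302
First compute Macaulay numerator sum_t t * PV_t:
  t * PV_t at t = 1.0000: 2.455146
  t * PV_t at t = 2.0000: 4.636726
  t * PV_t at t = 3.0000: 6.567600
  t * PV_t at t = 4.0000: 8.268933
  t * PV_t at t = 5.0000: 385.156795
Macaulay duration D = 407.085202 / 86.061302 = 4.730177
Modified duration = D / (1 + y/m) = 4.730177 / (1 + 0.059000) = 4.466645

Answer: Modified duration = 4.4666


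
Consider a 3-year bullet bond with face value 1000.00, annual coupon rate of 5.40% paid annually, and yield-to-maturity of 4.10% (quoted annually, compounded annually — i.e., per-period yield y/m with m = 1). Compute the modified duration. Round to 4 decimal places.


Coupon per period c = face * coupon_rate / m = 54.000000
Periods per year m = 1; per-period yield y/m = 0.041000
Number of cashflows N = 3
Cashflows (t years, CF_t, discount factor 1/(1+y/m)^(m*t), PV):
  t = 1.0000: CF_t = 54.000000, DF = 0.960615, PV = 51.873199
  t = 2.0000: CF_t = 54.000000, DF = 0.922781, PV = 49.830162
  t = 3.0000: CF_t = 1054.000000, DF = 0.886437, PV = 934.304461
Price P = sum_t PV_t = 1036.007822
First compute Macaulay numerator sum_t t * PV_t:
  t * PV_t at t = 1.0000: 51.873199
  t * PV_t at t = 2.0000: 99.660324
  t * PV_t at t = 3.0000: 2802.913382
Macaulay duration D = 2954.446905 / 1036.007822 = 2.851761
Modified duration = D / (1 + y/m) = 2.851761 / (1 + 0.041000) = 2.739444

Answer: Modified duration = 2.7394


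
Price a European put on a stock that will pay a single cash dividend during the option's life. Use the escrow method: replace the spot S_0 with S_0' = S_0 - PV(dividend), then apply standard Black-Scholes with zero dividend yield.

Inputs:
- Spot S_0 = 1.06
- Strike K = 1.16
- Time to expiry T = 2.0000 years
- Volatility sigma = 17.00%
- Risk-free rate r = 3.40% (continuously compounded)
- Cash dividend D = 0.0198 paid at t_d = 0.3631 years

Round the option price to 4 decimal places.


Answer: Price = 0.1247

Derivation:
PV(D) = D * exp(-r * t_d) = 0.0198 * 0.98773049 = 0.01955706
S_0' = S_0 - PV(D) = 1.0600 - 0.01955706 = 1.04044294
d1 = (ln(S_0'/K) + (r + sigma^2/2)*T) / (sigma*sqrt(T)) = -0.04938718
d2 = d1 - sigma*sqrt(T) = -0.28980348
exp(-rT) = 0.93426047
N(-d1) = 0.51969463; N(-d2) = 0.61401671
P = K * exp(-rT) * N(-d2) - S_0' * N(-d1) = 1.1600 * 0.93426047 * 0.61401671 - 1.04044294 * 0.51969463 = 0.1247


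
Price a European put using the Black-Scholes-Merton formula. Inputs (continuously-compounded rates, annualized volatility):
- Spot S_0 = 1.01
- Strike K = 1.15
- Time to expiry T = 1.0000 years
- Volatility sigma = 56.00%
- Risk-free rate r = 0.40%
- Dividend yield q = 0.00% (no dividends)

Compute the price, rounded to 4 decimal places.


d1 = (ln(S/K) + (r - q + 0.5*sigma^2) * T) / (sigma * sqrt(T)) = 0.05533641
d2 = d1 - sigma * sqrt(T) = -0.50466359
exp(-rT) = 0.99600799; exp(-qT) = 1.00000000
P = K * exp(-rT) * N(-d2) - S_0 * exp(-qT) * N(-d1)
N(-d1) = 0.47793523; N(-d2) = 0.69310243
P = 1.1500 * 0.99600799 * 0.69310243 - 1.0100 * 1.00000000 * 0.47793523 = 0.3112

Answer: Price = 0.3112


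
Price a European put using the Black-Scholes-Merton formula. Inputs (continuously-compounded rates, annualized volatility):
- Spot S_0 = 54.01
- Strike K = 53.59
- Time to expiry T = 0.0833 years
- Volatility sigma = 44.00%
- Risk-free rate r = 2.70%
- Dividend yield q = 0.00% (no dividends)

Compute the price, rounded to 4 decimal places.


d1 = (ln(S/K) + (r - q + 0.5*sigma^2) * T) / (sigma * sqrt(T)) = 0.14268080
d2 = d1 - sigma * sqrt(T) = 0.01568915
exp(-rT) = 0.99775343; exp(-qT) = 1.00000000
P = K * exp(-rT) * N(-d2) - S_0 * exp(-qT) * N(-d1)
N(-d1) = 0.44327114; N(-d2) = 0.49374119
P = 53.5900 * 0.99775343 * 0.49374119 - 54.0100 * 1.00000000 * 0.44327114 = 2.4591

Answer: Price = 2.4591


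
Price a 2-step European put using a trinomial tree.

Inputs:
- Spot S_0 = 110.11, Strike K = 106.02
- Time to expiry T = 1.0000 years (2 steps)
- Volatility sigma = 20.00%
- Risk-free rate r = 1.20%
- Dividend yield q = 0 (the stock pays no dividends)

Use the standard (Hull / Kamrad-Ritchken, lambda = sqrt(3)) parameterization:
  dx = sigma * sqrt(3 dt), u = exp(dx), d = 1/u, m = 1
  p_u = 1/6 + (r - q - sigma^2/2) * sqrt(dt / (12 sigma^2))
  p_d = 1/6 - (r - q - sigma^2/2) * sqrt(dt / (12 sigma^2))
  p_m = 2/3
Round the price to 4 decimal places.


dt = T/N = 0.500000; dx = sigma*sqrt(3*dt) = 0.244949
u = exp(dx) = 1.277556; d = 1/u = 0.782744
p_u = 0.158502, p_m = 0.666667, p_d = 0.174832
Discount per step: exp(-r*dt) = 0.994018
Stock lattice S(k, j) with j the centered position index:
  k=0: S(0,+0) = 110.1100
  k=1: S(1,-1) = 86.1880; S(1,+0) = 110.1100; S(1,+1) = 140.6717
  k=2: S(2,-2) = 67.4632; S(2,-1) = 86.1880; S(2,+0) = 110.1100; S(2,+1) = 140.6717; S(2,+2) = 179.7160
Terminal payoffs V(N, j) = max(K - S_T, 0):
  V(2,-2) = 38.556823; V(2,-1) = 19.832006; V(2,+0) = 0.000000; V(2,+1) = 0.000000; V(2,+2) = 0.000000
Backward induction: V(k, j) = exp(-r*dt) * [p_u * V(k+1, j+1) + p_m * V(k+1, j) + p_d * V(k+1, j-1)]
  V(1,-1) = exp(-r*dt) * [p_u*0.000000 + p_m*19.832006 + p_d*38.556823] = 19.842874
  V(1,+0) = exp(-r*dt) * [p_u*0.000000 + p_m*0.000000 + p_d*19.832006] = 3.446521
  V(1,+1) = exp(-r*dt) * [p_u*0.000000 + p_m*0.000000 + p_d*0.000000] = 0.000000
  V(0,+0) = exp(-r*dt) * [p_u*0.000000 + p_m*3.446521 + p_d*19.842874] = 5.732345

Answer: Price = V(0,0) = 5.7323


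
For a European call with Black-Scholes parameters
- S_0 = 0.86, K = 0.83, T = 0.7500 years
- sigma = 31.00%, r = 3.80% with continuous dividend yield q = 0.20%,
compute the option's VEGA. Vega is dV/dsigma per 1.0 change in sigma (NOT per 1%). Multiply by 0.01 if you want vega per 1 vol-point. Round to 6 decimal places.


Answer: Vega = 0.277352

Derivation:
d1 = 0.3670613789; d2 = 0.0985935037
phi(d1) = 0.3729519973; exp(-qT) = 0.9985011244; exp(-rT) = 0.9719022941
Vega = S * exp(-qT) * phi(d1) * sqrt(T) = 0.8600 * 0.9985011244 * 0.3729519973 * 0.8660254038 = 0.277352


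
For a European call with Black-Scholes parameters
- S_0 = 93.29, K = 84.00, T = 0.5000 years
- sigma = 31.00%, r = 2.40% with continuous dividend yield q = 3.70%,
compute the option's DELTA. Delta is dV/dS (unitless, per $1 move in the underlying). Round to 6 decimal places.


d1 = 0.5584826169; d2 = 0.3392795147
phi(d1) = 0.3413353172; exp(-qT) = 0.9816700746; exp(-rT) = 0.9880717129
N(d1) = 0.7117425643
Delta = exp(-qT) * N(d1) = 0.9816700746 * 0.7117425643 = 0.698696

Answer: Delta = 0.698696


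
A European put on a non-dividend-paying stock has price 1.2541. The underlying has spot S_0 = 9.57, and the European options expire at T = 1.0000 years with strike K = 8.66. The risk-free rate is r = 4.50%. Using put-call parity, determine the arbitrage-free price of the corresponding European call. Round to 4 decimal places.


Put-call parity: C - P = S_0 * exp(-qT) - K * exp(-rT).
S_0 * exp(-qT) = 9.5700 * 1.00000000 = 9.57000000
K * exp(-rT) = 8.6600 * 0.95599748 = 8.27893819
C = P + S*exp(-qT) - K*exp(-rT)
C = 1.2541 + 9.57000000 - 8.27893819 = 2.5452

Answer: Call price = 2.5452


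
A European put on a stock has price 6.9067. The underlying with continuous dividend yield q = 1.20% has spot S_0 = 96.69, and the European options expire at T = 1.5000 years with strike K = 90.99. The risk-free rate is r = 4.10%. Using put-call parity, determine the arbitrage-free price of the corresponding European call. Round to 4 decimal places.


Answer: Call price = 16.3091

Derivation:
Put-call parity: C - P = S_0 * exp(-qT) - K * exp(-rT).
S_0 * exp(-qT) = 96.6900 * 0.98216103 = 94.96515022
K * exp(-rT) = 90.9900 * 0.94035295 = 85.56271453
C = P + S*exp(-qT) - K*exp(-rT)
C = 6.9067 + 94.96515022 - 85.56271453 = 16.3091


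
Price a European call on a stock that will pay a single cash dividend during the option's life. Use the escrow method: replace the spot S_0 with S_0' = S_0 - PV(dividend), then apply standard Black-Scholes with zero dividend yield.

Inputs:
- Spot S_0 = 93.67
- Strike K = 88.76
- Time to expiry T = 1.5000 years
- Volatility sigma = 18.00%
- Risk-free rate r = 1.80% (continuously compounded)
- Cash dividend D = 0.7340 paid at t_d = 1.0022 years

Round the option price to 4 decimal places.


Answer: Price = 11.5744

Derivation:
PV(D) = D * exp(-r * t_d) = 0.7340 * 0.98212214 = 0.72087765
S_0' = S_0 - PV(D) = 93.6700 - 0.72087765 = 92.94912235
d1 = (ln(S_0'/K) + (r + sigma^2/2)*T) / (sigma*sqrt(T)) = 0.44188874
d2 = d1 - sigma*sqrt(T) = 0.22143466
exp(-rT) = 0.97336124
N(d1) = 0.67071514; N(d2) = 0.58762300
C = S_0' * N(d1) - K * exp(-rT) * N(d2) = 92.94912235 * 0.67071514 - 88.7600 * 0.97336124 * 0.58762300 = 11.5744


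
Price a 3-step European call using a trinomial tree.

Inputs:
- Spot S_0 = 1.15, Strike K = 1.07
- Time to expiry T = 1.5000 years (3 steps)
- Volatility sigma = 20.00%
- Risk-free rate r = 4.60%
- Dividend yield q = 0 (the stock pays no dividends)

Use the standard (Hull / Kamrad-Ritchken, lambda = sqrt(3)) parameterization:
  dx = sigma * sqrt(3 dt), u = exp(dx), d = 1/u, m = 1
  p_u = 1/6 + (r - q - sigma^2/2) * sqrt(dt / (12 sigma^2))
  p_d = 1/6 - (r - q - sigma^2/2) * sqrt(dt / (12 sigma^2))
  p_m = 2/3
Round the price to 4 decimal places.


dt = T/N = 0.500000; dx = sigma*sqrt(3*dt) = 0.244949
u = exp(dx) = 1.277556; d = 1/u = 0.782744
p_u = 0.193203, p_m = 0.666667, p_d = 0.140131
Discount per step: exp(-r*dt) = 0.977262
Stock lattice S(k, j) with j the centered position index:
  k=0: S(0,+0) = 1.1500
  k=1: S(1,-1) = 0.9002; S(1,+0) = 1.1500; S(1,+1) = 1.4692
  k=2: S(2,-2) = 0.7046; S(2,-1) = 0.9002; S(2,+0) = 1.1500; S(2,+1) = 1.4692; S(2,+2) = 1.8770
  k=3: S(3,-3) = 0.5515; S(3,-2) = 0.7046; S(3,-1) = 0.9002; S(3,+0) = 1.1500; S(3,+1) = 1.4692; S(3,+2) = 1.8770; S(3,+3) = 2.3979
Terminal payoffs V(N, j) = max(S_T - K, 0):
  V(3,-3) = 0.000000; V(3,-2) = 0.000000; V(3,-1) = 0.000000; V(3,+0) = 0.080000; V(3,+1) = 0.399190; V(3,+2) = 0.806972; V(3,+3) = 1.327937
Backward induction: V(k, j) = exp(-r*dt) * [p_u * V(k+1, j+1) + p_m * V(k+1, j) + p_d * V(k+1, j-1)]
  V(2,-2) = exp(-r*dt) * [p_u*0.000000 + p_m*0.000000 + p_d*0.000000] = 0.000000
  V(2,-1) = exp(-r*dt) * [p_u*0.080000 + p_m*0.000000 + p_d*0.000000] = 0.015105
  V(2,+0) = exp(-r*dt) * [p_u*0.399190 + p_m*0.080000 + p_d*0.000000] = 0.127492
  V(2,+1) = exp(-r*dt) * [p_u*0.806972 + p_m*0.399190 + p_d*0.080000] = 0.423395
  V(2,+2) = exp(-r*dt) * [p_u*1.327937 + p_m*0.806972 + p_d*0.399190] = 0.831143
  V(1,-1) = exp(-r*dt) * [p_u*0.127492 + p_m*0.015105 + p_d*0.000000] = 0.033913
  V(1,+0) = exp(-r*dt) * [p_u*0.423395 + p_m*0.127492 + p_d*0.015105] = 0.165072
  V(1,+1) = exp(-r*dt) * [p_u*0.831143 + p_m*0.423395 + p_d*0.127492] = 0.450233
  V(0,+0) = exp(-r*dt) * [p_u*0.450233 + p_m*0.165072 + p_d*0.033913] = 0.197198

Answer: Price = V(0,0) = 0.1972


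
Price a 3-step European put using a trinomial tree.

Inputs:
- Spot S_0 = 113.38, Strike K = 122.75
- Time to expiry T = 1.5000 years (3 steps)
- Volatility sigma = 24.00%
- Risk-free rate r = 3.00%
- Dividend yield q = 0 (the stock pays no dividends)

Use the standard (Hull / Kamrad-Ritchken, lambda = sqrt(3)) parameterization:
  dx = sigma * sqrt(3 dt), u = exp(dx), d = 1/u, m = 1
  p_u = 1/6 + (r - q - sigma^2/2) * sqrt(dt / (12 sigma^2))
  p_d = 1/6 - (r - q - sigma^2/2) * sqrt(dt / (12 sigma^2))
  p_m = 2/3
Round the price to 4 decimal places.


dt = T/N = 0.500000; dx = sigma*sqrt(3*dt) = 0.293939
u = exp(dx) = 1.341702; d = 1/u = 0.745322
p_u = 0.167687, p_m = 0.666667, p_d = 0.165646
Discount per step: exp(-r*dt) = 0.985112
Stock lattice S(k, j) with j the centered position index:
  k=0: S(0,+0) = 113.3800
  k=1: S(1,-1) = 84.5046; S(1,+0) = 113.3800; S(1,+1) = 152.1221
  k=2: S(2,-2) = 62.9832; S(2,-1) = 84.5046; S(2,+0) = 113.3800; S(2,+1) = 152.1221; S(2,+2) = 204.1025
  k=3: S(3,-3) = 46.9427; S(3,-2) = 62.9832; S(3,-1) = 84.5046; S(3,+0) = 113.3800; S(3,+1) = 152.1221; S(3,+2) = 204.1025; S(3,+3) = 273.8447
Terminal payoffs V(N, j) = max(K - S_T, 0):
  V(3,-3) = 75.807253; V(3,-2) = 59.766835; V(3,-1) = 38.245377; V(3,+0) = 9.370000; V(3,+1) = 0.000000; V(3,+2) = 0.000000; V(3,+3) = 0.000000
Backward induction: V(k, j) = exp(-r*dt) * [p_u * V(k+1, j+1) + p_m * V(k+1, j) + p_d * V(k+1, j-1)]
  V(2,-2) = exp(-r*dt) * [p_u*38.245377 + p_m*59.766835 + p_d*75.807253] = 57.939351
  V(2,-1) = exp(-r*dt) * [p_u*9.370000 + p_m*38.245377 + p_d*59.766835] = 36.417902
  V(2,+0) = exp(-r*dt) * [p_u*0.000000 + p_m*9.370000 + p_d*38.245377] = 12.394543
  V(2,+1) = exp(-r*dt) * [p_u*0.000000 + p_m*0.000000 + p_d*9.370000] = 1.528996
  V(2,+2) = exp(-r*dt) * [p_u*0.000000 + p_m*0.000000 + p_d*0.000000] = 0.000000
  V(1,-1) = exp(-r*dt) * [p_u*12.394543 + p_m*36.417902 + p_d*57.939351] = 35.419141
  V(1,+0) = exp(-r*dt) * [p_u*1.528996 + p_m*12.394543 + p_d*36.417902] = 14.335253
  V(1,+1) = exp(-r*dt) * [p_u*0.000000 + p_m*1.528996 + p_d*12.394543] = 3.026695
  V(0,+0) = exp(-r*dt) * [p_u*3.026695 + p_m*14.335253 + p_d*35.419141] = 15.694227

Answer: Price = V(0,0) = 15.6942


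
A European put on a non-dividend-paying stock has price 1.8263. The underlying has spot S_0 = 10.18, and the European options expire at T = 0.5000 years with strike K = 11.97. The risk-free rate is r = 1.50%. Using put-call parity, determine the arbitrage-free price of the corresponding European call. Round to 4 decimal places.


Put-call parity: C - P = S_0 * exp(-qT) - K * exp(-rT).
S_0 * exp(-qT) = 10.1800 * 1.00000000 = 10.18000000
K * exp(-rT) = 11.9700 * 0.99252805 = 11.88056082
C = P + S*exp(-qT) - K*exp(-rT)
C = 1.8263 + 10.18000000 - 11.88056082 = 0.1257

Answer: Call price = 0.1257


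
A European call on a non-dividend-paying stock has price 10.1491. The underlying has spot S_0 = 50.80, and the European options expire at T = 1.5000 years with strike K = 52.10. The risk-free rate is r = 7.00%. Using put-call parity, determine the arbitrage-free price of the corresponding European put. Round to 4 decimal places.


Put-call parity: C - P = S_0 * exp(-qT) - K * exp(-rT).
S_0 * exp(-qT) = 50.8000 * 1.00000000 = 50.80000000
K * exp(-rT) = 52.1000 * 0.90032452 = 46.90690763
P = C - S*exp(-qT) + K*exp(-rT)
P = 10.1491 - 50.80000000 + 46.90690763 = 6.2560

Answer: Put price = 6.2560


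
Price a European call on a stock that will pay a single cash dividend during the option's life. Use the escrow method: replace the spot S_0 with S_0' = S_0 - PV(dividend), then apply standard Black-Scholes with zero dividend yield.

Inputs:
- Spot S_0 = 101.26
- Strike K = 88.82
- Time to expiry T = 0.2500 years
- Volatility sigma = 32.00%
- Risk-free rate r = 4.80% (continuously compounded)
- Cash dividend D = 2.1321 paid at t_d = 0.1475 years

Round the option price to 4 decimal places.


PV(D) = D * exp(-r * t_d) = 2.1321 * 0.99294500 = 2.11705804
S_0' = S_0 - PV(D) = 101.2600 - 2.11705804 = 99.14294196
d1 = (ln(S_0'/K) + (r + sigma^2/2)*T) / (sigma*sqrt(T)) = 0.84219261
d2 = d1 - sigma*sqrt(T) = 0.68219261
exp(-rT) = 0.98807171
N(d1) = 0.80015992; N(d2) = 0.75244142
C = S_0' * N(d1) - K * exp(-rT) * N(d2) = 99.14294196 * 0.80015992 - 88.8200 * 0.98807171 * 0.75244142 = 13.2956

Answer: Price = 13.2956


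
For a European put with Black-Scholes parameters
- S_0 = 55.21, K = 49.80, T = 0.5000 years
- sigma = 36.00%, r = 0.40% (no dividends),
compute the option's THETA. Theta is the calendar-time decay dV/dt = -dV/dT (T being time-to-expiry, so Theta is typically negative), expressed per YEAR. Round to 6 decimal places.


Answer: Theta = -4.768391

Derivation:
d1 = 0.5402653772; d2 = 0.2857069360
phi(d1) = 0.3447685792; exp(-qT) = 1.0000000000; exp(-rT) = 0.9980019987
Theta = -S*exp(-qT)*phi(d1)*sigma/(2*sqrt(T)) + r*K*exp(-rT)*N(-d2) - q*S*exp(-qT)*N(-d1)
N(-d1) = 0.2945070159; N(-d2) = 0.3875512960; sqrt(T) = 0.7071067812
Term 1 = -55.2100 * 1.0000000000 * 0.3447685792 * 0.3600 / (2 * 0.7071067812) = -4.8454367536
Term 2 = 0.0040 * 49.8000 * 0.9980019987 * 0.3875512960 = 0.0770459720
Term 3 = 0 (no dividend yield, q = 0)
Theta = -4.8454367536 + (0.0770459720) + (0.0000000000) = -4.768391


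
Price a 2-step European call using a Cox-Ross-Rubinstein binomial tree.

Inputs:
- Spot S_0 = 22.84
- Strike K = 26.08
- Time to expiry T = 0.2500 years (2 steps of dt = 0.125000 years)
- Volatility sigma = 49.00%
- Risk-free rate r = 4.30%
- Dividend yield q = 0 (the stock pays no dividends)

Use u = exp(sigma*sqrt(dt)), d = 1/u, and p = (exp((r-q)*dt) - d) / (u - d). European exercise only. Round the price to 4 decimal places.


dt = T/N = 0.125000
u = exp(sigma*sqrt(dt)) = 1.189153; d = 1/u = 0.840935
p = (exp((r-q)*dt) - d) / (u - d) = 0.472275
Discount per step: exp(-r*dt) = 0.994639
Stock lattice S(k, i) with i counting down-moves:
  k=0: S(0,0) = 22.8400
  k=1: S(1,0) = 27.1603; S(1,1) = 19.2070
  k=2: S(2,0) = 32.2977; S(2,1) = 22.8400; S(2,2) = 16.1518
Terminal payoffs V(N, i) = max(S_T - K, 0):
  V(2,0) = 6.217690; V(2,1) = 0.000000; V(2,2) = 0.000000
Backward induction: V(k, i) = exp(-r*dt) * [p * V(k+1, i) + (1-p) * V(k+1, i+1)].
  V(1,0) = exp(-r*dt) * [p*6.217690 + (1-p)*0.000000] = 2.920718
  V(1,1) = exp(-r*dt) * [p*0.000000 + (1-p)*0.000000] = 0.000000
  V(0,0) = exp(-r*dt) * [p*2.920718 + (1-p)*0.000000] = 1.371988

Answer: Price = V(0,0) = 1.3720


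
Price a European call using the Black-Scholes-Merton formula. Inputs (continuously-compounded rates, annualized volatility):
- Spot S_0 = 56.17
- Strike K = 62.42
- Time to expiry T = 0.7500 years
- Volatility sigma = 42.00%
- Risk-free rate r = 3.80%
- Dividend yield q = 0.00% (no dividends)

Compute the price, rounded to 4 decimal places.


Answer: Price = 6.3684

Derivation:
d1 = (ln(S/K) + (r - q + 0.5*sigma^2) * T) / (sigma * sqrt(T)) = -0.02983782
d2 = d1 - sigma * sqrt(T) = -0.39356849
exp(-rT) = 0.97190229; exp(-qT) = 1.00000000
C = S_0 * exp(-qT) * N(d1) - K * exp(-rT) * N(d2)
N(d1) = 0.48809820; N(d2) = 0.34694982
C = 56.1700 * 1.00000000 * 0.48809820 - 62.4200 * 0.97190229 * 0.34694982 = 6.3684


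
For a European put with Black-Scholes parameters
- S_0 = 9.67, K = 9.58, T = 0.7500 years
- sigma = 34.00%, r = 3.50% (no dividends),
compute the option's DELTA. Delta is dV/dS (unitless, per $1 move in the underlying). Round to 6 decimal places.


d1 = 0.2681306941; d2 = -0.0263179432
phi(d1) = 0.3848561820; exp(-qT) = 1.0000000000; exp(-rT) = 0.9740915363
N(-d1) = 0.3942993601
Delta = -exp(-qT) * N(-d1) = -1.0000000000 * 0.3942993601 = -0.394299

Answer: Delta = -0.394299


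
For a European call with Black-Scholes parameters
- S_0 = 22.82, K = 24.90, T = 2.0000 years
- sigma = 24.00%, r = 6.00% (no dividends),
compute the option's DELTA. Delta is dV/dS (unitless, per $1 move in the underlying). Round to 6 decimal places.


d1 = 0.2662538134; d2 = -0.0731574415
phi(d1) = 0.3850492311; exp(-qT) = 1.0000000000; exp(-rT) = 0.8869204367
N(d1) = 0.6049781295
Delta = exp(-qT) * N(d1) = 1.0000000000 * 0.6049781295 = 0.604978

Answer: Delta = 0.604978


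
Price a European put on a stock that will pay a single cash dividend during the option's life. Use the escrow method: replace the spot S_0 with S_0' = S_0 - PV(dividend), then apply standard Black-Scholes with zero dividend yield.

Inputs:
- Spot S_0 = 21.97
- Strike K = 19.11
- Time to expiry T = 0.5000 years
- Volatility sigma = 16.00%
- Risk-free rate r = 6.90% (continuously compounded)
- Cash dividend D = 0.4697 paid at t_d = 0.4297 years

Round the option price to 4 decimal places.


PV(D) = D * exp(-r * t_d) = 0.4697 * 0.97078593 = 0.45597815
S_0' = S_0 - PV(D) = 21.9700 - 0.45597815 = 21.51402185
d1 = (ln(S_0'/K) + (r + sigma^2/2)*T) / (sigma*sqrt(T)) = 1.40884966
d2 = d1 - sigma*sqrt(T) = 1.29571257
exp(-rT) = 0.96608834
N(-d1) = 0.07943981; N(-d2) = 0.09753726
P = K * exp(-rT) * N(-d2) - S_0' * N(-d1) = 19.1100 * 0.96608834 * 0.09753726 - 21.51402185 * 0.07943981 = 0.0917

Answer: Price = 0.0917


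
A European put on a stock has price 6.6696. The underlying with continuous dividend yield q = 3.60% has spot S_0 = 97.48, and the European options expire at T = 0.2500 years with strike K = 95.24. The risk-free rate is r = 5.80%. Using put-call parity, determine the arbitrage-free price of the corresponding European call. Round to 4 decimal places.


Answer: Call price = 9.4072

Derivation:
Put-call parity: C - P = S_0 * exp(-qT) - K * exp(-rT).
S_0 * exp(-qT) = 97.4800 * 0.99104038 = 96.60661612
K * exp(-rT) = 95.2400 * 0.98560462 = 93.86898389
C = P + S*exp(-qT) - K*exp(-rT)
C = 6.6696 + 96.60661612 - 93.86898389 = 9.4072


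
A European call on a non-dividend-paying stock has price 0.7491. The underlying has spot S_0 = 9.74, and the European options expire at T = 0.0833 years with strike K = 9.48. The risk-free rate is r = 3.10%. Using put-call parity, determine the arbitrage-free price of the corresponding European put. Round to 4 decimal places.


Put-call parity: C - P = S_0 * exp(-qT) - K * exp(-rT).
S_0 * exp(-qT) = 9.7400 * 1.00000000 = 9.74000000
K * exp(-rT) = 9.4800 * 0.99742103 = 9.45555138
P = C - S*exp(-qT) + K*exp(-rT)
P = 0.7491 - 9.74000000 + 9.45555138 = 0.4647

Answer: Put price = 0.4647


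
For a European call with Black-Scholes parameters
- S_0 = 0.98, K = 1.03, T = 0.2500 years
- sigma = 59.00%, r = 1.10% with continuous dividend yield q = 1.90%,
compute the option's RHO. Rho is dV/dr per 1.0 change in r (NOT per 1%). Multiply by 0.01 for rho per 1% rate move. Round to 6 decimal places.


Answer: Rho = 0.095877

Derivation:
d1 = -0.0279627443; d2 = -0.3229627443
phi(d1) = 0.3987863414; exp(-qT) = 0.9952612634; exp(-rT) = 0.9972537778
N(d2) = 0.3733617286
Rho = K*T*exp(-rT)*N(d2) = 1.0300 * 0.2500 * 0.9972537778 * 0.3733617286 = 0.095877


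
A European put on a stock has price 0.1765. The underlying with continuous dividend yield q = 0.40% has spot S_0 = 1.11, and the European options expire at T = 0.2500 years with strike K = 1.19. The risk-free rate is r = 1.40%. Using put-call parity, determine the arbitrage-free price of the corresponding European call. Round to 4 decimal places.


Put-call parity: C - P = S_0 * exp(-qT) - K * exp(-rT).
S_0 * exp(-qT) = 1.1100 * 0.99900050 = 1.10889055
K * exp(-rT) = 1.1900 * 0.99650612 = 1.18584228
C = P + S*exp(-qT) - K*exp(-rT)
C = 0.1765 + 1.10889055 - 1.18584228 = 0.0995

Answer: Call price = 0.0995


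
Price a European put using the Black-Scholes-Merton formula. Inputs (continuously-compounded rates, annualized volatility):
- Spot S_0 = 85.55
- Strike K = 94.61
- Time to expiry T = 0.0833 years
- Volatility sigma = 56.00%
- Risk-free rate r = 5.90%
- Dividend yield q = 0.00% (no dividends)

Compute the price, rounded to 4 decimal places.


d1 = (ln(S/K) + (r - q + 0.5*sigma^2) * T) / (sigma * sqrt(T)) = -0.51158954
d2 = d1 - sigma * sqrt(T) = -0.67321528
exp(-rT) = 0.99509736; exp(-qT) = 1.00000000
P = K * exp(-rT) * N(-d2) - S_0 * exp(-qT) * N(-d1)
N(-d1) = 0.69553085; N(-d2) = 0.74959483
P = 94.6100 * 0.99509736 * 0.74959483 - 85.5500 * 1.00000000 * 0.69553085 = 11.0688

Answer: Price = 11.0688


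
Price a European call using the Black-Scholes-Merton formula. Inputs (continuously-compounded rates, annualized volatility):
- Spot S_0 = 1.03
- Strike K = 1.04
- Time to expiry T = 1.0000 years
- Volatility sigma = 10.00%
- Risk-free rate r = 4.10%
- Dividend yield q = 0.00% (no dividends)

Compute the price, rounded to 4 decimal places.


Answer: Price = 0.0583

Derivation:
d1 = (ln(S/K) + (r - q + 0.5*sigma^2) * T) / (sigma * sqrt(T)) = 0.36338089
d2 = d1 - sigma * sqrt(T) = 0.26338089
exp(-rT) = 0.95982913; exp(-qT) = 1.00000000
C = S_0 * exp(-qT) * N(d1) - K * exp(-rT) * N(d2)
N(d1) = 0.64183981; N(d2) = 0.60387149
C = 1.0300 * 1.00000000 * 0.64183981 - 1.0400 * 0.95982913 * 0.60387149 = 0.0583


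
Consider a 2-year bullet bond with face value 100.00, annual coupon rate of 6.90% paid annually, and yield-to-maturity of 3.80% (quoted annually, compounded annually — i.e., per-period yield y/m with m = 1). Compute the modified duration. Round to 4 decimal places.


Answer: Modified duration = 1.8663

Derivation:
Coupon per period c = face * coupon_rate / m = 6.900000
Periods per year m = 1; per-period yield y/m = 0.038000
Number of cashflows N = 2
Cashflows (t years, CF_t, discount factor 1/(1+y/m)^(m*t), PV):
  t = 1.0000: CF_t = 6.900000, DF = 0.963391, PV = 6.647399
  t = 2.0000: CF_t = 106.900000, DF = 0.928122, PV = 99.216293
Price P = sum_t PV_t = 105.863692
First compute Macaulay numerator sum_t t * PV_t:
  t * PV_t at t = 1.0000: 6.647399
  t * PV_t at t = 2.0000: 198.432587
Macaulay duration D = 205.079986 / 105.863692 = 1.937208
Modified duration = D / (1 + y/m) = 1.937208 / (1 + 0.038000) = 1.866289
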